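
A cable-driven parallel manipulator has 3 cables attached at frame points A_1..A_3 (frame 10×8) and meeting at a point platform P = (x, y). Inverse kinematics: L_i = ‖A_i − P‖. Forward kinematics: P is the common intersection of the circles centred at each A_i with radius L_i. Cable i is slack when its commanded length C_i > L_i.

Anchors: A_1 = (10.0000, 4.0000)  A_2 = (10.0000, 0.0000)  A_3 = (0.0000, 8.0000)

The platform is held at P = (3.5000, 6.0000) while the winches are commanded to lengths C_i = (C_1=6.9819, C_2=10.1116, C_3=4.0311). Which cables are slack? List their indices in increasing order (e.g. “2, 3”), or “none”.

i=1: geometric 6.8007 vs commanded 6.9819 ⇒ slack
i=2: geometric 8.8459 vs commanded 10.1116 ⇒ slack
i=3: geometric 4.0311 vs commanded 4.0311 ⇒ taut

1, 2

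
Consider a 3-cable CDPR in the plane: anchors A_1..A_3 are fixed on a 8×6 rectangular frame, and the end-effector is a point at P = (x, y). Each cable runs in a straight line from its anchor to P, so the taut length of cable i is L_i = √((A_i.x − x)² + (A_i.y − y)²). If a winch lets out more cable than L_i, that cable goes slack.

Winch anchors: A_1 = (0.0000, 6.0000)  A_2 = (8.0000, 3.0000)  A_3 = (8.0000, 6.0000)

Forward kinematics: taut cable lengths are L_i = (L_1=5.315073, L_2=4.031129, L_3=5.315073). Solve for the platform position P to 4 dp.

(4.0000, 2.5000)

circle eqns → linear via eq_j − eq_1; set k_j = A_j·A_j − L_j²
k_1 = 0.0000+36.0000−28.2500 = 7.7500
-16.0000·x + 6.0000·y = k_1−k_2 = -49.0000
-16.0000·x + 0.0000·y = k_1−k_3 = -64.0000
solve first two rows → x=4.0000, y=2.5000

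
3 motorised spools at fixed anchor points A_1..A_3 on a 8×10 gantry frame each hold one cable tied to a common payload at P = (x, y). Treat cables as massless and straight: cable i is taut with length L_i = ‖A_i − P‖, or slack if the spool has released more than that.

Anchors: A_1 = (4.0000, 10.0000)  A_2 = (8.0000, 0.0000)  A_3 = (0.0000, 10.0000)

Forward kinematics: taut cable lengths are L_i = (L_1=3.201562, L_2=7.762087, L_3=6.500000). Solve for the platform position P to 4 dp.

expand ‖A_i−P‖²=L_i² and subtract eq 1 (k_i ≔ ‖A_i‖²−L_i²)
k_1 = 16.0000+100.0000−10.2500 = 105.7500
eq1−eq2 → [-8.0000  20.0000]·P = 102.0000
eq1−eq3 → [8.0000  0.0000]·P = 48.0000
2×2 solve → P = (6.0000, 7.5000)

(6.0000, 7.5000)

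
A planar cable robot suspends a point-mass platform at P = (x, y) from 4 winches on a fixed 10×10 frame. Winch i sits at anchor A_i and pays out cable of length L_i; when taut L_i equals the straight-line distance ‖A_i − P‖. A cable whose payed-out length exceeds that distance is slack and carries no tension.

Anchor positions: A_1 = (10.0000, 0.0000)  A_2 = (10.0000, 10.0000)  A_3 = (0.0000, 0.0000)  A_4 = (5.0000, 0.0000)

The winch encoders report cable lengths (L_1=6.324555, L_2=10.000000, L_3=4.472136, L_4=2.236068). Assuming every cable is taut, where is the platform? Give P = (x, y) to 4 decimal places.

(4.0000, 2.0000)

expand ‖A_i−P‖²=L_i² and subtract eq 1 (c_i ≔ ‖A_i‖²−L_i²)
c_1 = 100.0000+0.0000−40.0000 = 60.0000
eq1−eq2 → [0.0000  -20.0000]·P = -40.0000
eq1−eq3 → [20.0000  0.0000]·P = 80.0000
eq1−eq4 → [10.0000  0.0000]·P = 40.0000
2×2 solve → P = (4.0000, 2.0000)
check cable 4: ‖A_4−P‖² = 5.0000 ≈ L_4² = 5.0000 ✓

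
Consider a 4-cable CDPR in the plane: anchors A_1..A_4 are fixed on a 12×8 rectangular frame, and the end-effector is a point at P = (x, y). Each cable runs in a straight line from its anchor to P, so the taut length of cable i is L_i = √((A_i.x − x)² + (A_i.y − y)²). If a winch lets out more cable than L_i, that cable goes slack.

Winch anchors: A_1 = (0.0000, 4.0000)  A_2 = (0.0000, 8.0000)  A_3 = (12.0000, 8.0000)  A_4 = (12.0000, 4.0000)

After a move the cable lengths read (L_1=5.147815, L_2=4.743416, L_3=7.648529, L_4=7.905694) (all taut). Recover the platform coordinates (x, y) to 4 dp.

each cable: (A_i−P)·(A_i−P) = L_i²; let c_i = ‖A_i‖²−L_i²
c_1 = 0.0000+16.0000−26.5000 = -10.5000
row 1: 0.0000x − 8.0000y = -52.0000  (c_2=41.5000)
row 2: -24.0000x − 8.0000y = -160.0000  (c_3=149.5000)
row 3: -24.0000x + 0.0000y = -108.0000  (c_4=97.5000)
Cramer on rows 1–2 → x = 4.5000, y = 6.5000
check cable 4: ‖A_4−P‖² = 62.5000 ≈ L_4² = 62.5000 ✓

(4.5000, 6.5000)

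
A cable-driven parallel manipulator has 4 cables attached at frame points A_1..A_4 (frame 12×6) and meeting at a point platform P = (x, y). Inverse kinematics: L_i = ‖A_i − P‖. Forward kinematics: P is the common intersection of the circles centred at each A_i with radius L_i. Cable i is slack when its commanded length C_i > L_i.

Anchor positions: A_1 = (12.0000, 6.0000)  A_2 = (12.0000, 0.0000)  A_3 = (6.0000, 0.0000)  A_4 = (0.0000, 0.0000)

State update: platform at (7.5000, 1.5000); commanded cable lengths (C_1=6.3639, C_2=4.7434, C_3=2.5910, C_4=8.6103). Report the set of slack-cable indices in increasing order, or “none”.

cable 1: √((4.5000)²+(4.5000)²)=6.3640, C_1=6.3639: taut
cable 2: √((4.5000)²+(-1.5000)²)=4.7434, C_2=4.7434: taut
cable 3: √((-1.5000)²+(-1.5000)²)=2.1213, C_3=2.5910: slack
cable 4: √((-7.5000)²+(-1.5000)²)=7.6485, C_4=8.6103: slack

3, 4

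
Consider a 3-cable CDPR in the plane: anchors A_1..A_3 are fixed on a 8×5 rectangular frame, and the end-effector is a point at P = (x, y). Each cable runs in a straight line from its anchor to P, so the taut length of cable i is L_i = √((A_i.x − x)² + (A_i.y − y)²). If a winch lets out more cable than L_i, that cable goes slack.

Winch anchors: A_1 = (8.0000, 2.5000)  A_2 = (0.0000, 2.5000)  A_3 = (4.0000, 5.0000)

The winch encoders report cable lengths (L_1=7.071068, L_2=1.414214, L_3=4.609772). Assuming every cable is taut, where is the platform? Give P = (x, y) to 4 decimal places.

expand ‖A_i−P‖²=L_i² and subtract eq 1 (q_i ≔ ‖A_i‖²−L_i²)
q_1 = 64.0000+6.2500−50.0000 = 20.2500
eq1−eq2 → [16.0000  0.0000]·P = 16.0000
eq1−eq3 → [8.0000  -5.0000]·P = 0.5000
2×2 solve → P = (1.0000, 1.5000)

(1.0000, 1.5000)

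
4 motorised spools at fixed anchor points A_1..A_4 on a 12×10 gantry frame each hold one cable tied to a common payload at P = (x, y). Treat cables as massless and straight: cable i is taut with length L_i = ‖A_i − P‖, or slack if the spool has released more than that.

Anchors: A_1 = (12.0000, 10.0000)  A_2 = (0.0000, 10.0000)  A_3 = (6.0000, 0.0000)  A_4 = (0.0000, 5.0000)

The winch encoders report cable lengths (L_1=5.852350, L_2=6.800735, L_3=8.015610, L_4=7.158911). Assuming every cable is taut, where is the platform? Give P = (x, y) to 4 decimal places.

each cable: (A_i−P)·(A_i−P) = L_i²; let c_i = ‖A_i‖²−L_i²
c_1 = 144.0000+100.0000−34.2500 = 209.7500
row 1: 24.0000x + 0.0000y = 156.0000  (c_2=53.7500)
row 2: 12.0000x + 20.0000y = 238.0000  (c_3=-28.2500)
row 3: 24.0000x + 10.0000y = 236.0000  (c_4=-26.2500)
Cramer on rows 1–2 → x = 6.5000, y = 8.0000
check cable 4: ‖A_4−P‖² = 51.2500 ≈ L_4² = 51.2500 ✓

(6.5000, 8.0000)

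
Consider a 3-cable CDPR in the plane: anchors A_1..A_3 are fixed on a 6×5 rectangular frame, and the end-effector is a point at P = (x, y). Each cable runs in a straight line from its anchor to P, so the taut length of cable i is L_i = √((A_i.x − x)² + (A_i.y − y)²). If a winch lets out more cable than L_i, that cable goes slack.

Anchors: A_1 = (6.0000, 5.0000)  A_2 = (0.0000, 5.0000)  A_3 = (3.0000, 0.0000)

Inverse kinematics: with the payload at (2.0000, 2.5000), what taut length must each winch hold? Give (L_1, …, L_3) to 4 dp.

L_1: Δ = A_1−P = (4.0000, 2.5000) → ‖Δ‖ = √22.2500 = 4.7170
L_2: Δ = A_2−P = (-2.0000, 2.5000) → ‖Δ‖ = √10.2500 = 3.2016
L_3: Δ = A_3−P = (1.0000, -2.5000) → ‖Δ‖ = √7.2500 = 2.6926

(4.7170, 3.2016, 2.6926)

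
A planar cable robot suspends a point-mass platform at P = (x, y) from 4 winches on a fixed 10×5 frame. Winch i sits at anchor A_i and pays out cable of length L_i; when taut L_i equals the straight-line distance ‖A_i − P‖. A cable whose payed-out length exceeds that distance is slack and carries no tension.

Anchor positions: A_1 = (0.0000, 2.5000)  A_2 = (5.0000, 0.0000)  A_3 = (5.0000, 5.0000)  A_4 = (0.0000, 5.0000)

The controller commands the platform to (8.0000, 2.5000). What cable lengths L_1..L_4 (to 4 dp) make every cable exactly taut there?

(8.0000, 3.9051, 3.9051, 8.3815)

L_1: Δ = A_1−P = (-8.0000, 0.0000) → ‖Δ‖ = √64.0000 = 8.0000
L_2: Δ = A_2−P = (-3.0000, -2.5000) → ‖Δ‖ = √15.2500 = 3.9051
L_3: Δ = A_3−P = (-3.0000, 2.5000) → ‖Δ‖ = √15.2500 = 3.9051
L_4: Δ = A_4−P = (-8.0000, 2.5000) → ‖Δ‖ = √70.2500 = 8.3815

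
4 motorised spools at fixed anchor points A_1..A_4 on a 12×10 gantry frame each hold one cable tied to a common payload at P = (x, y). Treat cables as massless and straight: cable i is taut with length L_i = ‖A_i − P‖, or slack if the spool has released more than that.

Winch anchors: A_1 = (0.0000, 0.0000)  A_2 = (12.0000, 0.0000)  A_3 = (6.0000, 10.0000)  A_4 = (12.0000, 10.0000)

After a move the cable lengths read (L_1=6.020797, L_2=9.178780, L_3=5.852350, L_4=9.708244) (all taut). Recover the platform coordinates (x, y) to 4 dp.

expand ‖A_i−P‖²=L_i² and subtract eq 1 (k_i ≔ ‖A_i‖²−L_i²)
k_1 = 0.0000+0.0000−36.2500 = -36.2500
eq1−eq2 → [-24.0000  0.0000]·P = -96.0000
eq1−eq3 → [-12.0000  -20.0000]·P = -138.0000
eq1−eq4 → [-24.0000  -20.0000]·P = -186.0000
2×2 solve → P = (4.0000, 4.5000)
check cable 4: ‖A_4−P‖² = 94.2500 ≈ L_4² = 94.2500 ✓

(4.0000, 4.5000)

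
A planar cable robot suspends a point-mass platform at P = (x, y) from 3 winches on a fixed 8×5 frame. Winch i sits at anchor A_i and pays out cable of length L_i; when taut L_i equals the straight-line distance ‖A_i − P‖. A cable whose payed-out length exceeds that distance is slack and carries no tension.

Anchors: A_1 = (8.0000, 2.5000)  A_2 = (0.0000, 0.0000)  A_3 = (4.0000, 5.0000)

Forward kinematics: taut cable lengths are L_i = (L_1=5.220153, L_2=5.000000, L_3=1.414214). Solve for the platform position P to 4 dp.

(3.0000, 4.0000)

circle eqns → linear via eq_j − eq_1; set q_j = A_j·A_j − L_j²
q_1 = 64.0000+6.2500−27.2500 = 43.0000
16.0000·x + 5.0000·y = q_1−q_2 = 68.0000
8.0000·x − 5.0000·y = q_1−q_3 = 4.0000
solve first two rows → x=3.0000, y=4.0000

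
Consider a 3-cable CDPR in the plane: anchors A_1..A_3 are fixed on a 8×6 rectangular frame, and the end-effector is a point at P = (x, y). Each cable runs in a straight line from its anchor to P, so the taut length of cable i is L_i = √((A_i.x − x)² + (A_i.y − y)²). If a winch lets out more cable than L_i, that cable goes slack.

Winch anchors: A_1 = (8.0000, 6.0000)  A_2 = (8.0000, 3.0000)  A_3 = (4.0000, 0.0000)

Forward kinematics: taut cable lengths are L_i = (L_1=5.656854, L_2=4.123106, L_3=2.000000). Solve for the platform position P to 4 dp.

circle eqns → linear via eq_j − eq_1; set k_j = A_j·A_j − L_j²
k_1 = 64.0000+36.0000−32.0000 = 68.0000
0.0000·x + 6.0000·y = k_1−k_2 = 12.0000
8.0000·x + 12.0000·y = k_1−k_3 = 56.0000
solve first two rows → x=4.0000, y=2.0000

(4.0000, 2.0000)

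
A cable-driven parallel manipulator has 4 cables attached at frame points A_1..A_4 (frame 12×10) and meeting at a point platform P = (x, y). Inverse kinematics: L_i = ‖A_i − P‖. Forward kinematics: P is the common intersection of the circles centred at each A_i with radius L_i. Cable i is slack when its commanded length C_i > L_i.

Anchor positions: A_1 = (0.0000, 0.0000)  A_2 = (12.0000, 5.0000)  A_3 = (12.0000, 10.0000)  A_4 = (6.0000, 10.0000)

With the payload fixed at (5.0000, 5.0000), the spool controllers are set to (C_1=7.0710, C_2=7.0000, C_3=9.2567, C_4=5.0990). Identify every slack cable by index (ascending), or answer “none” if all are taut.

cable 1: √((-5.0000)²+(-5.0000)²)=7.0711, C_1=7.0710: taut
cable 2: √((7.0000)²+(0.0000)²)=7.0000, C_2=7.0000: taut
cable 3: √((7.0000)²+(5.0000)²)=8.6023, C_3=9.2567: slack
cable 4: √((1.0000)²+(5.0000)²)=5.0990, C_4=5.0990: taut

3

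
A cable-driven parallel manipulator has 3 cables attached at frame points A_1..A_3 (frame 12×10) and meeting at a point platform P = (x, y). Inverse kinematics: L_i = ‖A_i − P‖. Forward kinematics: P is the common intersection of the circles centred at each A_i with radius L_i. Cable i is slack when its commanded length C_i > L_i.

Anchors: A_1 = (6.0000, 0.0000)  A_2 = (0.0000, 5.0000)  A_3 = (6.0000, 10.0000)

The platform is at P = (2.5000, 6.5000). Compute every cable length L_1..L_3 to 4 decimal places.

cable 1: Δx=3.5000, Δy=-6.5000; L_1 = √(Δx²+Δy²) = 7.3824
cable 2: Δx=-2.5000, Δy=-1.5000; L_2 = √(Δx²+Δy²) = 2.9155
cable 3: Δx=3.5000, Δy=3.5000; L_3 = √(Δx²+Δy²) = 4.9497

(7.3824, 2.9155, 4.9497)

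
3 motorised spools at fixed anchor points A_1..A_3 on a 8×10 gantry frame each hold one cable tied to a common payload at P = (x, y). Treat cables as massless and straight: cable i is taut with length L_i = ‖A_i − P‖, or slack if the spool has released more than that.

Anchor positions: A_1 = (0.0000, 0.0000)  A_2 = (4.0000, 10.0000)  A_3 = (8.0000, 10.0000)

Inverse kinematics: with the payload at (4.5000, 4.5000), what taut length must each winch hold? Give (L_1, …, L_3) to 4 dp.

(6.3640, 5.5227, 6.5192)

L_1: Δ = A_1−P = (-4.5000, -4.5000) → ‖Δ‖ = √40.5000 = 6.3640
L_2: Δ = A_2−P = (-0.5000, 5.5000) → ‖Δ‖ = √30.5000 = 5.5227
L_3: Δ = A_3−P = (3.5000, 5.5000) → ‖Δ‖ = √42.5000 = 6.5192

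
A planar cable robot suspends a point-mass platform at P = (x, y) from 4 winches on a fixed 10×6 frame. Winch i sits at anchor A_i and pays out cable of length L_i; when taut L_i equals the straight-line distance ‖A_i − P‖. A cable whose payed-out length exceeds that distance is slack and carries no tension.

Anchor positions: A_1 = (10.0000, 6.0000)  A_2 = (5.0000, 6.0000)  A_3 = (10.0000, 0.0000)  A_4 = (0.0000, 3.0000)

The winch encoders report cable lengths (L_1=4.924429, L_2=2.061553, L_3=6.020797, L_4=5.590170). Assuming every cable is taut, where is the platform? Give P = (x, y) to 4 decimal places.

(5.5000, 4.0000)

expand ‖A_i−P‖²=L_i² and subtract eq 1 (k_i ≔ ‖A_i‖²−L_i²)
k_1 = 100.0000+36.0000−24.2500 = 111.7500
eq1−eq2 → [10.0000  0.0000]·P = 55.0000
eq1−eq3 → [0.0000  12.0000]·P = 48.0000
eq1−eq4 → [20.0000  6.0000]·P = 134.0000
2×2 solve → P = (5.5000, 4.0000)
check cable 4: ‖A_4−P‖² = 31.2500 ≈ L_4² = 31.2500 ✓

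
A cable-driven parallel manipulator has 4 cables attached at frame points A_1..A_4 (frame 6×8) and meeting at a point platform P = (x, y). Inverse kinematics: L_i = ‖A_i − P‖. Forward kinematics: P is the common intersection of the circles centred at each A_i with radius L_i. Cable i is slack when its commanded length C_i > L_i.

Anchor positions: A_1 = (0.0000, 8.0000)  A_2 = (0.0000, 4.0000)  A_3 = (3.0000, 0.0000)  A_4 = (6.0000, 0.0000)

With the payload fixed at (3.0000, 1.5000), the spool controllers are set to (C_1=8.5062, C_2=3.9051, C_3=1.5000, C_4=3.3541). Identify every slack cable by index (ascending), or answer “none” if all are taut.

cable 1: √((-3.0000)²+(6.5000)²)=7.1589, C_1=8.5062: slack
cable 2: √((-3.0000)²+(2.5000)²)=3.9051, C_2=3.9051: taut
cable 3: √((0.0000)²+(-1.5000)²)=1.5000, C_3=1.5000: taut
cable 4: √((3.0000)²+(-1.5000)²)=3.3541, C_4=3.3541: taut

1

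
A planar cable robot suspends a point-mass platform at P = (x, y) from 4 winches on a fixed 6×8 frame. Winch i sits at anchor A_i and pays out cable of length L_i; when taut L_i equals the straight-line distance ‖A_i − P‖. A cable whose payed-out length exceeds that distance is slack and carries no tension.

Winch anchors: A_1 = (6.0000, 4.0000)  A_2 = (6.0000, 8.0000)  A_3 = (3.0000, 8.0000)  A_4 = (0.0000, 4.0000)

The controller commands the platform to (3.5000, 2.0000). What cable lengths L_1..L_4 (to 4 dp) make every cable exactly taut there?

(3.2016, 6.5000, 6.0208, 4.0311)

cable 1: Δx=2.5000, Δy=2.0000; L_1 = √(Δx²+Δy²) = 3.2016
cable 2: Δx=2.5000, Δy=6.0000; L_2 = √(Δx²+Δy²) = 6.5000
cable 3: Δx=-0.5000, Δy=6.0000; L_3 = √(Δx²+Δy²) = 6.0208
cable 4: Δx=-3.5000, Δy=2.0000; L_4 = √(Δx²+Δy²) = 4.0311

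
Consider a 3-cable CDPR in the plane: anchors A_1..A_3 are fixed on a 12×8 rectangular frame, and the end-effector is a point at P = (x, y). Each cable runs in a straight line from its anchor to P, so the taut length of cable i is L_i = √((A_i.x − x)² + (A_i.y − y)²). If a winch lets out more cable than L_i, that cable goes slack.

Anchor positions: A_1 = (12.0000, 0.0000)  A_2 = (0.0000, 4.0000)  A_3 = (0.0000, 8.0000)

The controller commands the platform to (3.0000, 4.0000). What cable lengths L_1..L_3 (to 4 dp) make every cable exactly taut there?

(9.8489, 3.0000, 5.0000)

L_1 = √((12.0000−3.0000)² + (0.0000−4.0000)²) = 9.8489
L_2 = √((0.0000−3.0000)² + (4.0000−4.0000)²) = 3.0000
L_3 = √((0.0000−3.0000)² + (8.0000−4.0000)²) = 5.0000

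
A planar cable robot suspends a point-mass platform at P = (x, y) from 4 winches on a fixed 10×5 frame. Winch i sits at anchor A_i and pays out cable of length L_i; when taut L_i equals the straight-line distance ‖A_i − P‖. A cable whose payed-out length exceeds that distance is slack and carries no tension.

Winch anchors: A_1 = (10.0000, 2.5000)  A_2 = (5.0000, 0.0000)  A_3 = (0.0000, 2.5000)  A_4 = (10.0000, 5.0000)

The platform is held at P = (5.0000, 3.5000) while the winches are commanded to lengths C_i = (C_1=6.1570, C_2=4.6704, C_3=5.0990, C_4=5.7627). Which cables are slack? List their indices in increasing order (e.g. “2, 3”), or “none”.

1, 2, 4

cable 1: √((5.0000)²+(-1.0000)²)=5.0990, C_1=6.1570: slack
cable 2: √((0.0000)²+(-3.5000)²)=3.5000, C_2=4.6704: slack
cable 3: √((-5.0000)²+(-1.0000)²)=5.0990, C_3=5.0990: taut
cable 4: √((5.0000)²+(1.5000)²)=5.2202, C_4=5.7627: slack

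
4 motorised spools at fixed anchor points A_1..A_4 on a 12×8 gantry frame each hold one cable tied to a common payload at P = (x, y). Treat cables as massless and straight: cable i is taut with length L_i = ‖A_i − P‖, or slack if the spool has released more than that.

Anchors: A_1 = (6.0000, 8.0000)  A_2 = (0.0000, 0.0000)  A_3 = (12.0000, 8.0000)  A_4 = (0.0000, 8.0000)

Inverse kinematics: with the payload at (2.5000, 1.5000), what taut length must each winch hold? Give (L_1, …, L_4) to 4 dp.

(7.3824, 2.9155, 11.5109, 6.9642)

L_1: Δ = A_1−P = (3.5000, 6.5000) → ‖Δ‖ = √54.5000 = 7.3824
L_2: Δ = A_2−P = (-2.5000, -1.5000) → ‖Δ‖ = √8.5000 = 2.9155
L_3: Δ = A_3−P = (9.5000, 6.5000) → ‖Δ‖ = √132.5000 = 11.5109
L_4: Δ = A_4−P = (-2.5000, 6.5000) → ‖Δ‖ = √48.5000 = 6.9642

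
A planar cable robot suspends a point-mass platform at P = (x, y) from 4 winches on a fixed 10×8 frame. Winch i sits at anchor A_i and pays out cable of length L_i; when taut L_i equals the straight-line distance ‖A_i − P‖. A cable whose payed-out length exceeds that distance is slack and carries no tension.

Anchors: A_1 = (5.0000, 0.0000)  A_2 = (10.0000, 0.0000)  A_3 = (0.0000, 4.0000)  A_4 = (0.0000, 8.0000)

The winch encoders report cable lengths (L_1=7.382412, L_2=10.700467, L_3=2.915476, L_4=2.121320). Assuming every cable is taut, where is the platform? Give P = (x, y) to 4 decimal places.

(1.5000, 6.5000)

expand ‖A_i−P‖²=L_i² and subtract eq 1 (k_i ≔ ‖A_i‖²−L_i²)
k_1 = 25.0000+0.0000−54.5000 = -29.5000
eq1−eq2 → [-10.0000  0.0000]·P = -15.0000
eq1−eq3 → [10.0000  -8.0000]·P = -37.0000
eq1−eq4 → [10.0000  -16.0000]·P = -89.0000
2×2 solve → P = (1.5000, 6.5000)
check cable 4: ‖A_4−P‖² = 4.5000 ≈ L_4² = 4.5000 ✓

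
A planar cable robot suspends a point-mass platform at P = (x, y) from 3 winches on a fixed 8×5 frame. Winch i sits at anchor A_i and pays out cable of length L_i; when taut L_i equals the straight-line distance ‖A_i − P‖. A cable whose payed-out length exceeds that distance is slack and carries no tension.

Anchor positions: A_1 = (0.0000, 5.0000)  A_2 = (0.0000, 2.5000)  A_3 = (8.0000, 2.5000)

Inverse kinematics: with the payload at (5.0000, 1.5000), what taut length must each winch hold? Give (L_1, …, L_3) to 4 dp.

L_1 = √((0.0000−5.0000)² + (5.0000−1.5000)²) = 6.1033
L_2 = √((0.0000−5.0000)² + (2.5000−1.5000)²) = 5.0990
L_3 = √((8.0000−5.0000)² + (2.5000−1.5000)²) = 3.1623

(6.1033, 5.0990, 3.1623)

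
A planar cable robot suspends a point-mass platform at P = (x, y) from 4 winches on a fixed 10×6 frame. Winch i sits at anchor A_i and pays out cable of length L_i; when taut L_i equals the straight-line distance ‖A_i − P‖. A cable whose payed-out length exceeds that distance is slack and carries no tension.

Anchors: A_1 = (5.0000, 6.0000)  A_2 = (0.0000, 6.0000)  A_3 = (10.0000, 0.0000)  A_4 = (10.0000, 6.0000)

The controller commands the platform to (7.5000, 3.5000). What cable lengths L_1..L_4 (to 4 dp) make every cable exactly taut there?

L_1: Δ = A_1−P = (-2.5000, 2.5000) → ‖Δ‖ = √12.5000 = 3.5355
L_2: Δ = A_2−P = (-7.5000, 2.5000) → ‖Δ‖ = √62.5000 = 7.9057
L_3: Δ = A_3−P = (2.5000, -3.5000) → ‖Δ‖ = √18.5000 = 4.3012
L_4: Δ = A_4−P = (2.5000, 2.5000) → ‖Δ‖ = √12.5000 = 3.5355

(3.5355, 7.9057, 4.3012, 3.5355)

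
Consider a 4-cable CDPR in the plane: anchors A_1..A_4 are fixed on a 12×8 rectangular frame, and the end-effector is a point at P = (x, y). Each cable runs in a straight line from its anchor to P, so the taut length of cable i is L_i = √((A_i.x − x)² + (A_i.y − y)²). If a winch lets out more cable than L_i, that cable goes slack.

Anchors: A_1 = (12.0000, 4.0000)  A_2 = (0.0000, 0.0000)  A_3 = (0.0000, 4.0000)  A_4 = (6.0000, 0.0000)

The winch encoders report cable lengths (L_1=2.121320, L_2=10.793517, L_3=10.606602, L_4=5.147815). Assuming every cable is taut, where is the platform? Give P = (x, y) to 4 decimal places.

each cable: (A_i−P)·(A_i−P) = L_i²; let c_i = ‖A_i‖²−L_i²
c_1 = 144.0000+16.0000−4.5000 = 155.5000
row 1: 24.0000x + 8.0000y = 272.0000  (c_2=-116.5000)
row 2: 24.0000x + 0.0000y = 252.0000  (c_3=-96.5000)
row 3: 12.0000x + 8.0000y = 146.0000  (c_4=9.5000)
Cramer on rows 1–2 → x = 10.5000, y = 2.5000
check cable 4: ‖A_4−P‖² = 26.5000 ≈ L_4² = 26.5000 ✓

(10.5000, 2.5000)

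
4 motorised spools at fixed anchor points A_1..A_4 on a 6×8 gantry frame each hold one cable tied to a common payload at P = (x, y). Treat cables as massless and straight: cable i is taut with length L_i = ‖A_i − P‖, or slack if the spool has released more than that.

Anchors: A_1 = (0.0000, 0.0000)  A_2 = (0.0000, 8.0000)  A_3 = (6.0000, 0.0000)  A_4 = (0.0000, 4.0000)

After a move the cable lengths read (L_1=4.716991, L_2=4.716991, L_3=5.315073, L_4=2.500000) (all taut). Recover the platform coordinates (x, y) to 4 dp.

expand ‖A_i−P‖²=L_i² and subtract eq 1 (q_i ≔ ‖A_i‖²−L_i²)
q_1 = 0.0000+0.0000−22.2500 = -22.2500
eq1−eq2 → [0.0000  -16.0000]·P = -64.0000
eq1−eq3 → [-12.0000  0.0000]·P = -30.0000
eq1−eq4 → [0.0000  -8.0000]·P = -32.0000
2×2 solve → P = (2.5000, 4.0000)
check cable 4: ‖A_4−P‖² = 6.2500 ≈ L_4² = 6.2500 ✓

(2.5000, 4.0000)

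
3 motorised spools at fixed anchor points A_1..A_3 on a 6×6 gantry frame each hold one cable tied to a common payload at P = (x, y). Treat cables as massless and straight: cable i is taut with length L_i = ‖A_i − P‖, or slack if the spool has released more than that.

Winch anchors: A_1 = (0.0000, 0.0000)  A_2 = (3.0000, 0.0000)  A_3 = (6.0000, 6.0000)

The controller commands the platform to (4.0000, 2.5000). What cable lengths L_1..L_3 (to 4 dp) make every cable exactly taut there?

L_1 = √((0.0000−4.0000)² + (0.0000−2.5000)²) = 4.7170
L_2 = √((3.0000−4.0000)² + (0.0000−2.5000)²) = 2.6926
L_3 = √((6.0000−4.0000)² + (6.0000−2.5000)²) = 4.0311

(4.7170, 2.6926, 4.0311)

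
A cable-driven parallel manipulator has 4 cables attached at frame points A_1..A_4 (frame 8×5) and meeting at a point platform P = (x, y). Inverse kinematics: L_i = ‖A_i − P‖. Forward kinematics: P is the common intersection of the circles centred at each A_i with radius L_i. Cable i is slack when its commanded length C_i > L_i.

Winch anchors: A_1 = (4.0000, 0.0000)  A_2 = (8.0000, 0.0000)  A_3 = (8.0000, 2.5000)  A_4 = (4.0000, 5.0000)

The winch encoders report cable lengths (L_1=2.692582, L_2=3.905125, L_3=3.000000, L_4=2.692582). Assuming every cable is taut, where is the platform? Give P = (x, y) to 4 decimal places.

each cable: (A_i−P)·(A_i−P) = L_i²; let k_i = ‖A_i‖²−L_i²
k_1 = 16.0000+0.0000−7.2500 = 8.7500
row 1: -8.0000x + 0.0000y = -40.0000  (k_2=48.7500)
row 2: -8.0000x − 5.0000y = -52.5000  (k_3=61.2500)
row 3: 0.0000x − 10.0000y = -25.0000  (k_4=33.7500)
Cramer on rows 1–2 → x = 5.0000, y = 2.5000
check cable 4: ‖A_4−P‖² = 7.2500 ≈ L_4² = 7.2500 ✓

(5.0000, 2.5000)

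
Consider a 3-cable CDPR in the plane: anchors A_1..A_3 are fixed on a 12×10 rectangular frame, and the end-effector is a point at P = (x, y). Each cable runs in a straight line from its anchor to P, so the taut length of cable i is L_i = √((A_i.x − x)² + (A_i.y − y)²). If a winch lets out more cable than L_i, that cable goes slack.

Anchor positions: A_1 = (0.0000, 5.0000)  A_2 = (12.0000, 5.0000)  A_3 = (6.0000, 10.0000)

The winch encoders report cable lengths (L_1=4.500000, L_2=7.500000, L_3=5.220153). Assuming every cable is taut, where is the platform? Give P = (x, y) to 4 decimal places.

(4.5000, 5.0000)

expand ‖A_i−P‖²=L_i² and subtract eq 1 (k_i ≔ ‖A_i‖²−L_i²)
k_1 = 0.0000+25.0000−20.2500 = 4.7500
eq1−eq2 → [-24.0000  0.0000]·P = -108.0000
eq1−eq3 → [-12.0000  -10.0000]·P = -104.0000
2×2 solve → P = (4.5000, 5.0000)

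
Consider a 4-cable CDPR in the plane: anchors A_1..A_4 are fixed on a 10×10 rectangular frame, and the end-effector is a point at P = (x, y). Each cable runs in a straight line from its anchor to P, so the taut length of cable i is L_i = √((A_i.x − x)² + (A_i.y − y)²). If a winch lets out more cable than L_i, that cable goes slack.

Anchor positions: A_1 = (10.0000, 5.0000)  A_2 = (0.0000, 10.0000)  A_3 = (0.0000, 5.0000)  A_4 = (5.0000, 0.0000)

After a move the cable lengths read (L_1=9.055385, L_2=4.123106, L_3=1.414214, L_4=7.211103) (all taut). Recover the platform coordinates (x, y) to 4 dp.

each cable: (A_i−P)·(A_i−P) = L_i²; let k_i = ‖A_i‖²−L_i²
k_1 = 100.0000+25.0000−82.0000 = 43.0000
row 1: 20.0000x − 10.0000y = -40.0000  (k_2=83.0000)
row 2: 20.0000x + 0.0000y = 20.0000  (k_3=23.0000)
row 3: 10.0000x + 10.0000y = 70.0000  (k_4=-27.0000)
Cramer on rows 1–2 → x = 1.0000, y = 6.0000
check cable 4: ‖A_4−P‖² = 52.0000 ≈ L_4² = 52.0000 ✓

(1.0000, 6.0000)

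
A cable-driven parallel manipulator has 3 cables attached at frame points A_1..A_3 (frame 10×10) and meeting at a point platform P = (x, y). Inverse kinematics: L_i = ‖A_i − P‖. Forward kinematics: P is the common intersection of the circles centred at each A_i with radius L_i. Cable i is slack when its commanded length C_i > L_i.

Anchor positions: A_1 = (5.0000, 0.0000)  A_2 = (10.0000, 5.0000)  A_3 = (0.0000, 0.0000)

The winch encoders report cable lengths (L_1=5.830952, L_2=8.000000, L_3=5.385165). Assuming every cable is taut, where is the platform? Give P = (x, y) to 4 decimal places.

each cable: (A_i−P)·(A_i−P) = L_i²; let c_i = ‖A_i‖²−L_i²
c_1 = 25.0000+0.0000−34.0000 = -9.0000
row 1: -10.0000x − 10.0000y = -70.0000  (c_2=61.0000)
row 2: 10.0000x + 0.0000y = 20.0000  (c_3=-29.0000)
Cramer on rows 1–2 → x = 2.0000, y = 5.0000

(2.0000, 5.0000)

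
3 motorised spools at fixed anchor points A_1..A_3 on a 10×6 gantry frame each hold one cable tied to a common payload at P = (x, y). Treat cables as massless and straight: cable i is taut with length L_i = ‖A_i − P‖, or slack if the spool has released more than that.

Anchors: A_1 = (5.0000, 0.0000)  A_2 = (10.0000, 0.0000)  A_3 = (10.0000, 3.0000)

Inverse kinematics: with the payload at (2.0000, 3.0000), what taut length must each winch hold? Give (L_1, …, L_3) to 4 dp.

L_1: Δ = A_1−P = (3.0000, -3.0000) → ‖Δ‖ = √18.0000 = 4.2426
L_2: Δ = A_2−P = (8.0000, -3.0000) → ‖Δ‖ = √73.0000 = 8.5440
L_3: Δ = A_3−P = (8.0000, 0.0000) → ‖Δ‖ = √64.0000 = 8.0000

(4.2426, 8.5440, 8.0000)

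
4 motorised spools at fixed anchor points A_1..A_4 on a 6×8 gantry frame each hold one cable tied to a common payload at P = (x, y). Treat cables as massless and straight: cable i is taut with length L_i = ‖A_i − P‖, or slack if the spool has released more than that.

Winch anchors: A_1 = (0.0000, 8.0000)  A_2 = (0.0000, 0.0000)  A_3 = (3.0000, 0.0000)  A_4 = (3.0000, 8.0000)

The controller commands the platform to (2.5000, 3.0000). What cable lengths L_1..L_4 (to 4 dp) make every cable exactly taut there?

(5.5902, 3.9051, 3.0414, 5.0249)

L_1 = √((0.0000−2.5000)² + (8.0000−3.0000)²) = 5.5902
L_2 = √((0.0000−2.5000)² + (0.0000−3.0000)²) = 3.9051
L_3 = √((3.0000−2.5000)² + (0.0000−3.0000)²) = 3.0414
L_4 = √((3.0000−2.5000)² + (8.0000−3.0000)²) = 5.0249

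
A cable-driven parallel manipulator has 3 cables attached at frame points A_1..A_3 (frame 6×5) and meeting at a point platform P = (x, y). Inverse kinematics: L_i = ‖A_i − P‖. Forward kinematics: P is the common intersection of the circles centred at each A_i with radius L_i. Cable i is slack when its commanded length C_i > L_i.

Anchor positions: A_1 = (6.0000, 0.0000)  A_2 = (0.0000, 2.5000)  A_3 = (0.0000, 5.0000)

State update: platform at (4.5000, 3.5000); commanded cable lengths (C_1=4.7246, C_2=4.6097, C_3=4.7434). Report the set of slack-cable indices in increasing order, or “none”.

i=1: geometric 3.8079 vs commanded 4.7246 ⇒ slack
i=2: geometric 4.6098 vs commanded 4.6097 ⇒ taut
i=3: geometric 4.7434 vs commanded 4.7434 ⇒ taut

1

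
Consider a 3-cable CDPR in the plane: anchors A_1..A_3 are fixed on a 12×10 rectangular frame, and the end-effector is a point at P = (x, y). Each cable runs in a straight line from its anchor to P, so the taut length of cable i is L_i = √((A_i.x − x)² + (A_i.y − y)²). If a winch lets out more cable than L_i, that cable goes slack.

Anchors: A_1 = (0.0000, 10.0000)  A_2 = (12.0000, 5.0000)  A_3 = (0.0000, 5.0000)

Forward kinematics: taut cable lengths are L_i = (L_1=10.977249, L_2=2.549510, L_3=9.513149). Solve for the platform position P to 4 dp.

(9.5000, 4.5000)

circle eqns → linear via eq_j − eq_1; set q_j = A_j·A_j − L_j²
q_1 = 0.0000+100.0000−120.5000 = -20.5000
-24.0000·x + 10.0000·y = q_1−q_2 = -183.0000
0.0000·x + 10.0000·y = q_1−q_3 = 45.0000
solve first two rows → x=9.5000, y=4.5000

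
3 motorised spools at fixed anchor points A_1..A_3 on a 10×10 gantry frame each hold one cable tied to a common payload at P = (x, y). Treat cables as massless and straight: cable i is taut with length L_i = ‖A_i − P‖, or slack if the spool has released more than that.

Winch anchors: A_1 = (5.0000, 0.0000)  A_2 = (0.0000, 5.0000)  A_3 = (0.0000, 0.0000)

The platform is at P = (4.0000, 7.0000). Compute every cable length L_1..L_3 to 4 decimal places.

L_1 = √((5.0000−4.0000)² + (0.0000−7.0000)²) = 7.0711
L_2 = √((0.0000−4.0000)² + (5.0000−7.0000)²) = 4.4721
L_3 = √((0.0000−4.0000)² + (0.0000−7.0000)²) = 8.0623

(7.0711, 4.4721, 8.0623)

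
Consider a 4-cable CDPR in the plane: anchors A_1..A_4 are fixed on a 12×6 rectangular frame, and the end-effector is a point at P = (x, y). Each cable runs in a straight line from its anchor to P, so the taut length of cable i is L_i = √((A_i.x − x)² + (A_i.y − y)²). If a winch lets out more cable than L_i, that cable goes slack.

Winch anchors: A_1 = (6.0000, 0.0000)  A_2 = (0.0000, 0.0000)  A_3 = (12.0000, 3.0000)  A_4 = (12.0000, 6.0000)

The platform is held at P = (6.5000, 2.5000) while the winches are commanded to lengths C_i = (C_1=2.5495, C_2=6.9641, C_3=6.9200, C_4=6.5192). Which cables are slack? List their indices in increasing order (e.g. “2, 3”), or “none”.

3

cable 1: L_1 = ‖A_1−P‖ = 2.5495;  C_1 = 2.5495 → taut
cable 2: L_2 = ‖A_2−P‖ = 6.9642;  C_2 = 6.9641 → taut
cable 3: L_3 = ‖A_3−P‖ = 5.5227;  C_3 = 6.9200 → slack
cable 4: L_4 = ‖A_4−P‖ = 6.5192;  C_4 = 6.5192 → taut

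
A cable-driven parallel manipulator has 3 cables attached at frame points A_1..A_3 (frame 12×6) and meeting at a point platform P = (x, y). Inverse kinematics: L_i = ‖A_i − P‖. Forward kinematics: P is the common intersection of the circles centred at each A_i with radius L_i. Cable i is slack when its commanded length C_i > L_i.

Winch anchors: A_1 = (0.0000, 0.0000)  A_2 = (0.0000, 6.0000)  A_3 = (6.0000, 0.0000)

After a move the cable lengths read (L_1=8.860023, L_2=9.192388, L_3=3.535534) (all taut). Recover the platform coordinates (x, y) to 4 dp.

(8.5000, 2.5000)

circle eqns → linear via eq_j − eq_1; set k_j = A_j·A_j − L_j²
k_1 = 0.0000+0.0000−78.5000 = -78.5000
0.0000·x − 12.0000·y = k_1−k_2 = -30.0000
-12.0000·x + 0.0000·y = k_1−k_3 = -102.0000
solve first two rows → x=8.5000, y=2.5000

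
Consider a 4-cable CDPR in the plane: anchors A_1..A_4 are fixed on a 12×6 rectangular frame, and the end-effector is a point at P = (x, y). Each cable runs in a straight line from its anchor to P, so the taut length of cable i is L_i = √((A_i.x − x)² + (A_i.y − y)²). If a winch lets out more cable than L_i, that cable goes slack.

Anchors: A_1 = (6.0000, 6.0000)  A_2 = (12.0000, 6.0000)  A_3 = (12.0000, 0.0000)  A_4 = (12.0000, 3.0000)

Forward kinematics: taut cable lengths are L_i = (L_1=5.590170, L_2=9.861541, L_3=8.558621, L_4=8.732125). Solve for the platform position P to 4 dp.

(3.5000, 1.0000)

circle eqns → linear via eq_j − eq_1; set q_j = A_j·A_j − L_j²
q_1 = 36.0000+36.0000−31.2500 = 40.7500
-12.0000·x + 0.0000·y = q_1−q_2 = -42.0000
-12.0000·x + 12.0000·y = q_1−q_3 = -30.0000
-12.0000·x + 6.0000·y = q_1−q_4 = -36.0000
solve first two rows → x=3.5000, y=1.0000
check cable 4: ‖A_4−P‖² = 76.2500 ≈ L_4² = 76.2500 ✓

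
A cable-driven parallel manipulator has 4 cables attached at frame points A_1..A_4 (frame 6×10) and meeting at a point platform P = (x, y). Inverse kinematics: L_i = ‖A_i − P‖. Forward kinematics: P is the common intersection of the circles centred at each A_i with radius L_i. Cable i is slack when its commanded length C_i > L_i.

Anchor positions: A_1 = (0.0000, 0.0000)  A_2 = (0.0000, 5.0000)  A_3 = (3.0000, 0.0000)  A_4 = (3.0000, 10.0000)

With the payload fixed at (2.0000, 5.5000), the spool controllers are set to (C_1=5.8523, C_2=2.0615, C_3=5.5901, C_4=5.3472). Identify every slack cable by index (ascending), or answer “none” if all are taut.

4

i=1: geometric 5.8523 vs commanded 5.8523 ⇒ taut
i=2: geometric 2.0616 vs commanded 2.0615 ⇒ taut
i=3: geometric 5.5902 vs commanded 5.5901 ⇒ taut
i=4: geometric 4.6098 vs commanded 5.3472 ⇒ slack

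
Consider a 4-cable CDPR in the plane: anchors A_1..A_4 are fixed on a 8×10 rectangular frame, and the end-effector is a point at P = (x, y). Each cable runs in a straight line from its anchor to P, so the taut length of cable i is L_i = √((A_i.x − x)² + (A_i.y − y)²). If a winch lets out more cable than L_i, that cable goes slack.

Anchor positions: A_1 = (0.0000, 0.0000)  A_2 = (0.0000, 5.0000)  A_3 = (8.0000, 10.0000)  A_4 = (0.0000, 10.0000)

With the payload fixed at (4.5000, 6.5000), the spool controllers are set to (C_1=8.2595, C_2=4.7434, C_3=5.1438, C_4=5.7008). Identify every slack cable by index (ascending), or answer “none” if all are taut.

i=1: geometric 7.9057 vs commanded 8.2595 ⇒ slack
i=2: geometric 4.7434 vs commanded 4.7434 ⇒ taut
i=3: geometric 4.9497 vs commanded 5.1438 ⇒ slack
i=4: geometric 5.7009 vs commanded 5.7008 ⇒ taut

1, 3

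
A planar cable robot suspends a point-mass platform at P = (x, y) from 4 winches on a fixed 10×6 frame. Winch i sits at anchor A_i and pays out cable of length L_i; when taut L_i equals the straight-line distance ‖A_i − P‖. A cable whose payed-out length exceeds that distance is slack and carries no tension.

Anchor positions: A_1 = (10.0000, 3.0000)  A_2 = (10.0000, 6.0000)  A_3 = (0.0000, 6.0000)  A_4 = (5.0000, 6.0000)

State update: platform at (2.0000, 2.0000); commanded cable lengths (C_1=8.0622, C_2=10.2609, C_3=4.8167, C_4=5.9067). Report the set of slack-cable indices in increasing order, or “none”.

i=1: geometric 8.0623 vs commanded 8.0622 ⇒ taut
i=2: geometric 8.9443 vs commanded 10.2609 ⇒ slack
i=3: geometric 4.4721 vs commanded 4.8167 ⇒ slack
i=4: geometric 5.0000 vs commanded 5.9067 ⇒ slack

2, 3, 4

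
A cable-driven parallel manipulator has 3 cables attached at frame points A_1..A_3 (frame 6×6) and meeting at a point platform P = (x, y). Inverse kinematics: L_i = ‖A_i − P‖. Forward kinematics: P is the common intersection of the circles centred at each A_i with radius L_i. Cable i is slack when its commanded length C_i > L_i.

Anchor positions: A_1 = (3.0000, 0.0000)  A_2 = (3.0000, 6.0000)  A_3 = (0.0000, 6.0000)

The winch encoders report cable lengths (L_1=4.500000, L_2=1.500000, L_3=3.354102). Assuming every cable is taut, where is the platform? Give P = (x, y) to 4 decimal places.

(3.0000, 4.5000)

each cable: (A_i−P)·(A_i−P) = L_i²; let q_i = ‖A_i‖²−L_i²
q_1 = 9.0000+0.0000−20.2500 = -11.2500
row 1: 0.0000x − 12.0000y = -54.0000  (q_2=42.7500)
row 2: 6.0000x − 12.0000y = -36.0000  (q_3=24.7500)
Cramer on rows 1–2 → x = 3.0000, y = 4.5000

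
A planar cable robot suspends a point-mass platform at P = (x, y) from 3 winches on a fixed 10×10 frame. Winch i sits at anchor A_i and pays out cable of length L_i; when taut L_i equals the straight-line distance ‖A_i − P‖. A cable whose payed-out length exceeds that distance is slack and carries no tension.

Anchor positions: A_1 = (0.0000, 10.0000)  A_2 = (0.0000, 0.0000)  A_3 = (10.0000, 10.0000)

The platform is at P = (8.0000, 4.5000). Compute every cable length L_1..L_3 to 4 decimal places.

L_1 = √((0.0000−8.0000)² + (10.0000−4.5000)²) = 9.7082
L_2 = √((0.0000−8.0000)² + (0.0000−4.5000)²) = 9.1788
L_3 = √((10.0000−8.0000)² + (10.0000−4.5000)²) = 5.8523

(9.7082, 9.1788, 5.8523)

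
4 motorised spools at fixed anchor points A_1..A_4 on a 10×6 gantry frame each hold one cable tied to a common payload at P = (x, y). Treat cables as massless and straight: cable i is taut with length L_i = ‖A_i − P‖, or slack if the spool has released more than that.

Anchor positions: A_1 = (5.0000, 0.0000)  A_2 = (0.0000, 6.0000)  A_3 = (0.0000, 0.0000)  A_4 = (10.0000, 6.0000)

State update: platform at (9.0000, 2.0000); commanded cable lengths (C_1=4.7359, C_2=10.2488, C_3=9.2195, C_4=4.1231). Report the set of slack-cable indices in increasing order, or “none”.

cable 1: √((-4.0000)²+(-2.0000)²)=4.4721, C_1=4.7359: slack
cable 2: √((-9.0000)²+(4.0000)²)=9.8489, C_2=10.2488: slack
cable 3: √((-9.0000)²+(-2.0000)²)=9.2195, C_3=9.2195: taut
cable 4: √((1.0000)²+(4.0000)²)=4.1231, C_4=4.1231: taut

1, 2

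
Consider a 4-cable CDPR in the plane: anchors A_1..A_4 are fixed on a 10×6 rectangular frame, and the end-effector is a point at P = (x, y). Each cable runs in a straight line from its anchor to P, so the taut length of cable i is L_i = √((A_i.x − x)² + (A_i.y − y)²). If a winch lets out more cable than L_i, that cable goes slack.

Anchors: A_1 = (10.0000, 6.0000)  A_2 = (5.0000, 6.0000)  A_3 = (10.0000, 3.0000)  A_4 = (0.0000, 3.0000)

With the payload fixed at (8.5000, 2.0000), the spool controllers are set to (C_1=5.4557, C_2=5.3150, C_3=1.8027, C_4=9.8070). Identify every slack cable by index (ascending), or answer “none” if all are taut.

1, 4

i=1: geometric 4.2720 vs commanded 5.4557 ⇒ slack
i=2: geometric 5.3151 vs commanded 5.3150 ⇒ taut
i=3: geometric 1.8028 vs commanded 1.8027 ⇒ taut
i=4: geometric 8.5586 vs commanded 9.8070 ⇒ slack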